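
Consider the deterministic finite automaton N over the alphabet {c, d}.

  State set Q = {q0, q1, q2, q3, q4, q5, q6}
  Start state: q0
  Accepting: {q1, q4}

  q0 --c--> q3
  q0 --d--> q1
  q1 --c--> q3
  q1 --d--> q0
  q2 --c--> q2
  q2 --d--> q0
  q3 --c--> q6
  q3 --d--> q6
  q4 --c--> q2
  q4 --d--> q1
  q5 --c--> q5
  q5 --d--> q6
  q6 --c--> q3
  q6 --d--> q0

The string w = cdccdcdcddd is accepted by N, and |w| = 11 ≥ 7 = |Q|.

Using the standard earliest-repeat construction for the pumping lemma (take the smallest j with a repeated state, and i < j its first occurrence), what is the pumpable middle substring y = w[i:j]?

State sequence: q0 -c-> q3 -d-> q6 -c-> q3 -c-> q6 -d-> q0 -c-> q3 -d-> q6 -c-> q3 -d-> q6 -d-> q0 -d-> q1
First repeat at step 3: q3 was already visited.

So i = 1, j = 3, giving x = w[0:1] = c, y = w[1:3] = dc, z = w[3:11] = cdcdcddd.
Check: |xy| = 3 ≤ 7 and |y| = 2 ≥ 1. Reading y takes N from q3 back to q3, so every xyⁱz is accepted.

dc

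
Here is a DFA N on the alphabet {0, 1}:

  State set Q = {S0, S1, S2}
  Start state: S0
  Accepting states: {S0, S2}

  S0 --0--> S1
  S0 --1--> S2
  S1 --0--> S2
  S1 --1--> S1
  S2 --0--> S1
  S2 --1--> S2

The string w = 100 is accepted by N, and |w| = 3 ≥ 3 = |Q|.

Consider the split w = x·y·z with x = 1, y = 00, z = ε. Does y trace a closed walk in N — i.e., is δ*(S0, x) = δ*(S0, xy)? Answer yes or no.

State sequence: S0 -1-> S2 -0-> S1 -0-> S2

After x (step 1): S2. After xy (step 3): S2.
They match, so y = 00 drives N around a cycle from S2 back to itself; pumping y any number of times keeps N in S2 before reading z, and xyⁱz ∈ L(N) for every i ≥ 0.

yes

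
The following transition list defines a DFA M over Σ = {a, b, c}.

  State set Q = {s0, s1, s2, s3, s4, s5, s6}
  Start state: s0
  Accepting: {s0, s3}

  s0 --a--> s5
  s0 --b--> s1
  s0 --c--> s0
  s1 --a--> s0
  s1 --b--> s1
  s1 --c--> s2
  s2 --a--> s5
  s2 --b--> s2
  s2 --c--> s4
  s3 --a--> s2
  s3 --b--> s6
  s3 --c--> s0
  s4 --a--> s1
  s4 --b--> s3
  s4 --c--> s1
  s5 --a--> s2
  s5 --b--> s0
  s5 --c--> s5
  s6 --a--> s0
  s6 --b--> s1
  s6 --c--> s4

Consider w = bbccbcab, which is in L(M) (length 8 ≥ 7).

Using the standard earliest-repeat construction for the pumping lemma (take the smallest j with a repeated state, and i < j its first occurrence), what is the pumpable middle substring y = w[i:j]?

b

Run of M on w = b b c c b c a b:
  step 0: s0  (start)
  step 1: s1  (read b: s0→s1)
  step 2: s1  (read b: s1→s1)   ← first repeat (s1 seen earlier)
  step 3: s2  (read c: s1→s2)
  step 4: s4  (read c: s2→s4)
  step 5: s3  (read b: s4→s3)
  step 6: s0  (read c: s3→s0)
  step 7: s5  (read a: s0→s5)
  step 8: s0  (read b: s5→s0)

So i = 1, j = 2, giving x = w[0:1] = b, y = w[1:2] = b, z = w[2:8] = ccbcab.
Check: |xy| = 2 ≤ 7 and |y| = 1 ≥ 1. Reading y takes M from s1 back to s1, so every xyⁱz is accepted.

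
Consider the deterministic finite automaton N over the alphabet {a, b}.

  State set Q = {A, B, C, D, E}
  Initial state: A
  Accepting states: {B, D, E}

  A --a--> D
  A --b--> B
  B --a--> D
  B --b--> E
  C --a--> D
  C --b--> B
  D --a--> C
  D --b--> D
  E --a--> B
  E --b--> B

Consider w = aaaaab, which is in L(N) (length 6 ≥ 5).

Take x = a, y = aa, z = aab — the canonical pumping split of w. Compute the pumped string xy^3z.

xy^3z = a·aa·aa·aa·aab = aaaaaaaaab.
Reading y = aa takes N from D back to D, so after x·y·y·y the machine is still in D, and z then leads to the accepting state D. Hence aaaaaaaaab ∈ L(N).

aaaaaaaaab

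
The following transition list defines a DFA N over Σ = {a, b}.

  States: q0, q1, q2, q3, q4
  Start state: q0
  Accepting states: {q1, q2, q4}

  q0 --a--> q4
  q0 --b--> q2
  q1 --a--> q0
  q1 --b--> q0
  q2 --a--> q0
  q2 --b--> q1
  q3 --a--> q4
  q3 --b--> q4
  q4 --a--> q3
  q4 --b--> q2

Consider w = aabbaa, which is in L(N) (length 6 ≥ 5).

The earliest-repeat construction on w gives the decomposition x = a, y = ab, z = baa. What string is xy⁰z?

abaa

xy⁰z = xz = a·baa = abaa.
Reading y = ab takes N from q4 back to q4, so after x the machine is still in q4, and z then leads to the accepting state q4. Hence abaa ∈ L(N).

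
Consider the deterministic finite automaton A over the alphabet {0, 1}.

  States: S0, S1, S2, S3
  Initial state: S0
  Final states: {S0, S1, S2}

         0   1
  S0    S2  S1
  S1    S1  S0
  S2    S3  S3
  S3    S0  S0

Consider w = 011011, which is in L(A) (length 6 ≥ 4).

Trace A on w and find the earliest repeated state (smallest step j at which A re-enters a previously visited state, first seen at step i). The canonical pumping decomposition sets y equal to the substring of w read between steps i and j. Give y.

Run of A on w = 0 1 1 0 1 1:
  step 0: S0  (start)
  step 1: S2  (read 0: S0→S2)
  step 2: S3  (read 1: S2→S3)
  step 3: S0  (read 1: S3→S0)   ← first repeat (S0 seen earlier)
  step 4: S2  (read 0: S0→S2)
  step 5: S3  (read 1: S2→S3)
  step 6: S0  (read 1: S3→S0)

So i = 0, j = 3, giving x = w[0:0] = ε, y = w[0:3] = 011, z = w[3:6] = 011.
Check: |xy| = 3 ≤ 4 and |y| = 3 ≥ 1. Reading y takes A from S0 back to S0, so every xyⁱz is accepted.

011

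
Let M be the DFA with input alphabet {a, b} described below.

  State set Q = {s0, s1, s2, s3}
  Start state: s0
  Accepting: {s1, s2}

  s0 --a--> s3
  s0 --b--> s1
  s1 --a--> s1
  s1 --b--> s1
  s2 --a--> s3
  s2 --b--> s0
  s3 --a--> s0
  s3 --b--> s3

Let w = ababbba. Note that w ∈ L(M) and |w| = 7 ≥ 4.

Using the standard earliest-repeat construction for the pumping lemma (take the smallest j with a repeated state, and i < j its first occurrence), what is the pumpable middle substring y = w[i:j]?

b

Run of M on w = a b a b b b a:
  step 0: s0  (start)
  step 1: s3  (read a: s0→s3)
  step 2: s3  (read b: s3→s3)   ← first repeat (s3 seen earlier)
  step 3: s0  (read a: s3→s0)
  step 4: s1  (read b: s0→s1)
  step 5: s1  (read b: s1→s1)
  step 6: s1  (read b: s1→s1)
  step 7: s1  (read a: s1→s1)

So i = 1, j = 2, giving x = w[0:1] = a, y = w[1:2] = b, z = w[2:7] = abbba.
Check: |xy| = 2 ≤ 4 and |y| = 1 ≥ 1. Reading y takes M from s3 back to s3, so every xyⁱz is accepted.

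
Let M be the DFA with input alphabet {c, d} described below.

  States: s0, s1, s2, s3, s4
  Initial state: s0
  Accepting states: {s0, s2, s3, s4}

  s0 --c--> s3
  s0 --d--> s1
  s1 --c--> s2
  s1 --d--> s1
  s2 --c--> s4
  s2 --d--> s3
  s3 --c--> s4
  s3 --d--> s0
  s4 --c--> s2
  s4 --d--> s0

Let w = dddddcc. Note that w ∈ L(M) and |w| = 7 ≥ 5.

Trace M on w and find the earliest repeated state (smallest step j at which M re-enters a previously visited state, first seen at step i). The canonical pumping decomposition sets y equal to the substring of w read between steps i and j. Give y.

Run of M on w = d d d d d c c:
  step 0: s0  (start)
  step 1: s1  (read d: s0→s1)
  step 2: s1  (read d: s1→s1)   ← first repeat (s1 seen earlier)
  step 3: s1  (read d: s1→s1)
  step 4: s1  (read d: s1→s1)
  step 5: s1  (read d: s1→s1)
  step 6: s2  (read c: s1→s2)
  step 7: s4  (read c: s2→s4)

So i = 1, j = 2, giving x = w[0:1] = d, y = w[1:2] = d, z = w[2:7] = dddcc.
Check: |xy| = 2 ≤ 5 and |y| = 1 ≥ 1. Reading y takes M from s1 back to s1, so every xyⁱz is accepted.

d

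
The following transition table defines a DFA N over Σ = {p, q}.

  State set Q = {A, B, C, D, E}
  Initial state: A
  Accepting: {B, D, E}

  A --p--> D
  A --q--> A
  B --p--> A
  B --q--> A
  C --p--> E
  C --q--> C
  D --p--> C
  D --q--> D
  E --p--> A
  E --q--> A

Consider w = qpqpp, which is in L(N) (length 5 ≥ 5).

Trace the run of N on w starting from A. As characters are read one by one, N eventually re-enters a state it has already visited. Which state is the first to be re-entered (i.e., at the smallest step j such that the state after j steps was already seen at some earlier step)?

A

State sequence: A -q-> A -p-> D -q-> D -p-> C -p-> E
First repeat at step 1: A was already visited.

The earliest repeat is at step j = 1: N is in A, which it already visited at step i = 0.
Pumping length from the standard proof: p = 5 (the number of states). The repeated state found above gives |xy| = j ≤ 5 and |y| = j − i ≥ 1.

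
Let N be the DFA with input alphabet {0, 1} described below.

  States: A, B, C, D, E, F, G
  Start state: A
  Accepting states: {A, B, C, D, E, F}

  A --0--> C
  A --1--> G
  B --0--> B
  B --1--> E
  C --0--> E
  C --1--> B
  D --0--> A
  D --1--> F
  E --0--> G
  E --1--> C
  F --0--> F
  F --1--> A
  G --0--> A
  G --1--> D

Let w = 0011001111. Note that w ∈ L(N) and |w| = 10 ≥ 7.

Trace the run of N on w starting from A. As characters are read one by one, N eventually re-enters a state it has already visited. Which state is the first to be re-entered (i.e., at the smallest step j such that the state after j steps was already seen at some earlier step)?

Run of N on w = 0 0 1 1 0 0 1 1 1 1:
  step 0: A  (start)
  step 1: C  (read 0: A→C)
  step 2: E  (read 0: C→E)
  step 3: C  (read 1: E→C)   ← first repeat (C seen earlier)
  step 4: B  (read 1: C→B)
  step 5: B  (read 0: B→B)
  step 6: B  (read 0: B→B)
  step 7: E  (read 1: B→E)
  step 8: C  (read 1: E→C)
  step 9: B  (read 1: C→B)
  step 10: E  (read 1: B→E)

The earliest repeat is at step j = 3: N is in C, which it already visited at step i = 1.

C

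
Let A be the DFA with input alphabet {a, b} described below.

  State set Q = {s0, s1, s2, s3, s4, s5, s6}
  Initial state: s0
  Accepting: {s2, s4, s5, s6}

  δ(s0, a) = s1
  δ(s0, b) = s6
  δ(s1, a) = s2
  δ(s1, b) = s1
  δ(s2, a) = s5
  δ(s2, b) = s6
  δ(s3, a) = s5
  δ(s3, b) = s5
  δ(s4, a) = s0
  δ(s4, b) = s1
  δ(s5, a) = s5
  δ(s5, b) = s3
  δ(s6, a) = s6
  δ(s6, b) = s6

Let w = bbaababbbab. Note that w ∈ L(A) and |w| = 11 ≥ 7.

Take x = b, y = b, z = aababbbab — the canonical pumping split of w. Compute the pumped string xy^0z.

xy⁰z = xz = b·aababbbab = baababbbab.
Reading y = b takes A from s6 back to s6, so after x the machine is still in s6, and z then leads to the accepting state s6. Hence baababbbab ∈ L(A).

baababbbab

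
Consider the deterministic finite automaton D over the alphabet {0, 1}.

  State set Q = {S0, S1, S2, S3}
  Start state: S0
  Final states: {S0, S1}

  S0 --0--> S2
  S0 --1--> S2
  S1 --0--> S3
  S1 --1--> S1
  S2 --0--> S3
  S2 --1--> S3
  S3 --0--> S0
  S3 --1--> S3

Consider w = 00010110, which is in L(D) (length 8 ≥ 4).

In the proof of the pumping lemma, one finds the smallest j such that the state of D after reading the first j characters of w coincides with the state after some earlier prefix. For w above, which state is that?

S0

State sequence: S0 -0-> S2 -0-> S3 -0-> S0 -1-> S2 -0-> S3 -1-> S3 -1-> S3 -0-> S0
First repeat at step 3: S0 was already visited.

The earliest repeat is at step j = 3: D is in S0, which it already visited at step i = 0.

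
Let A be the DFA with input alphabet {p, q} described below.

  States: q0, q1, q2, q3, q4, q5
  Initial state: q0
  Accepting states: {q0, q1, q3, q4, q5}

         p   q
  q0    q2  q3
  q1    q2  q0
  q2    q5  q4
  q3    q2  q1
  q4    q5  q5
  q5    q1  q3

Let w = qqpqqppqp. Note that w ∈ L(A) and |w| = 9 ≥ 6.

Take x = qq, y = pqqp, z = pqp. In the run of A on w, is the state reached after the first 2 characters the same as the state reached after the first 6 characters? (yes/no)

State sequence: q0 -q-> q3 -q-> q1 -p-> q2 -q-> q4 -q-> q5 -p-> q1

After x (step 2): q1. After xy (step 6): q1.
They match, so y = pqqp drives A around a cycle from q1 back to itself; pumping y any number of times keeps A in q1 before reading z, and xyⁱz ∈ L(A) for every i ≥ 0.

yes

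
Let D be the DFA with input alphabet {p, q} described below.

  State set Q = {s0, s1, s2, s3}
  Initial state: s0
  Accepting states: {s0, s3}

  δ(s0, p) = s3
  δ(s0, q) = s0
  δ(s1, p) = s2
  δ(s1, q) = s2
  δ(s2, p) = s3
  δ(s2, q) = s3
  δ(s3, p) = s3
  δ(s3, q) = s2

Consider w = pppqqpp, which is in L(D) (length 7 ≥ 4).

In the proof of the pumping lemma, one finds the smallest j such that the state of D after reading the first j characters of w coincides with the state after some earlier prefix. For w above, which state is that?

s3

Run of D on w = p p p q q p p:
  step 0: s0  (start)
  step 1: s3  (read p: s0→s3)
  step 2: s3  (read p: s3→s3)   ← first repeat (s3 seen earlier)
  step 3: s3  (read p: s3→s3)
  step 4: s2  (read q: s3→s2)
  step 5: s3  (read q: s2→s3)
  step 6: s3  (read p: s3→s3)
  step 7: s3  (read p: s3→s3)

The earliest repeat is at step j = 2: D is in s3, which it already visited at step i = 1.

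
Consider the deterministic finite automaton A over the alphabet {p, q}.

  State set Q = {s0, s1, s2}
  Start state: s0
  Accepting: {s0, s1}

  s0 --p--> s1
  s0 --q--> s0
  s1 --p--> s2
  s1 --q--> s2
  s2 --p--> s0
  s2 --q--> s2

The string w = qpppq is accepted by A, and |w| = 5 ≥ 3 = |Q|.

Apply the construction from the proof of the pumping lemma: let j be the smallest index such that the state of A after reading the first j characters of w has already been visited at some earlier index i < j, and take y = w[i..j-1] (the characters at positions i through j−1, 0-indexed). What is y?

q

Run of A on w = q p p p q:
  step 0: s0  (start)
  step 1: s0  (read q: s0→s0)   ← first repeat (s0 seen earlier)
  step 2: s1  (read p: s0→s1)
  step 3: s2  (read p: s1→s2)
  step 4: s0  (read p: s2→s0)
  step 5: s0  (read q: s0→s0)

So i = 0, j = 1, giving x = w[0:0] = ε, y = w[0:1] = q, z = w[1:5] = pppq.
Check: |xy| = 1 ≤ 3 and |y| = 1 ≥ 1. Reading y takes A from s0 back to s0, so every xyⁱz is accepted.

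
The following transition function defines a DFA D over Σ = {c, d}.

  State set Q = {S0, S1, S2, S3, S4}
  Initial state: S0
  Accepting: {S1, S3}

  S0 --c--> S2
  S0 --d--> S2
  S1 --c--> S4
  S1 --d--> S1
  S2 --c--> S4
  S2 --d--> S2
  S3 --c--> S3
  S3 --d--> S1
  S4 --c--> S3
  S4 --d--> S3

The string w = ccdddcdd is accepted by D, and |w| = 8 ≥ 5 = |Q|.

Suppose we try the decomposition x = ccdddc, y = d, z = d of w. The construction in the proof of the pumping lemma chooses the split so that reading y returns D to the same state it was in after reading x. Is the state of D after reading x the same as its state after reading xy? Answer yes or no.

Run of D on the first 7 characters of w = c c d d d c d:
  step 0: S0  (start)
  step 1: S2  (read c: S0→S2)
  step 2: S4  (read c: S2→S4)
  step 3: S3  (read d: S4→S3)
  step 4: S1  (read d: S3→S1)
  step 5: S1  (read d: S1→S1)
  step 6: S4  (read c: S1→S4)
  step 7: S3  (read d: S4→S3)

After x (step 6): S4. After xy (step 7): S3.
They differ (S4 ≠ S3), so y is not a cycle from the state after x; this split is not the one the pumping-lemma construction produces, and pumping y need not keep the string in L(D).

no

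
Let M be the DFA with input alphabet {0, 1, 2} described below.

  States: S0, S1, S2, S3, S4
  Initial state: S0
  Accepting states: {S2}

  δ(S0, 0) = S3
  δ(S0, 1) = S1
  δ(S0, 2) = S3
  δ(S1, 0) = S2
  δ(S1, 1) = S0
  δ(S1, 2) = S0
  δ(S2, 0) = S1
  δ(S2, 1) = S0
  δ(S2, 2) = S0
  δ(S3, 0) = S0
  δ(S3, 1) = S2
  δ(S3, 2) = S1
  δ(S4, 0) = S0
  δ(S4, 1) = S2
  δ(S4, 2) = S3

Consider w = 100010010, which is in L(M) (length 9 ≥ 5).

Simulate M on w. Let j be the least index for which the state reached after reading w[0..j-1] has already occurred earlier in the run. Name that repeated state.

State sequence: S0 -1-> S1 -0-> S2 -0-> S1 -0-> S2 -1-> S0 -0-> S3 -0-> S0 -1-> S1 -0-> S2
First repeat at step 3: S1 was already visited.

The earliest repeat is at step j = 3: M is in S1, which it already visited at step i = 1.
The DFA has 5 states, so the proof of the pumping lemma guarantees a repeated state among the first 5+1 visited; the segment between the two visits is the pumpable y.

S1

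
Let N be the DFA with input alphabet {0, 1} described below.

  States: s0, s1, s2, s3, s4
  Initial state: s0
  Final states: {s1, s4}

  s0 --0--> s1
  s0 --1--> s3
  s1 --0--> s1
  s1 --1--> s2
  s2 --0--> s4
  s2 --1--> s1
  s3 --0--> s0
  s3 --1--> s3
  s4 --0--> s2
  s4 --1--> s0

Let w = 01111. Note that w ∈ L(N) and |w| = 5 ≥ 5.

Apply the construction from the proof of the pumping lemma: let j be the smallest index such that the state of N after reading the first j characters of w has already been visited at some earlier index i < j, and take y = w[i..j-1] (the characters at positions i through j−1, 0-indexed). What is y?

11

Run of N on w = 0 1 1 1 1:
  step 0: s0  (start)
  step 1: s1  (read 0: s0→s1)
  step 2: s2  (read 1: s1→s2)
  step 3: s1  (read 1: s2→s1)   ← first repeat (s1 seen earlier)
  step 4: s2  (read 1: s1→s2)
  step 5: s1  (read 1: s2→s1)

So i = 1, j = 3, giving x = w[0:1] = 0, y = w[1:3] = 11, z = w[3:5] = 11.
Check: |xy| = 3 ≤ 5 and |y| = 2 ≥ 1. Reading y takes N from s1 back to s1, so every xyⁱz is accepted.
The DFA has 5 states, so the proof of the pumping lemma guarantees a repeated state among the first 5+1 visited; the segment between the two visits is the pumpable y.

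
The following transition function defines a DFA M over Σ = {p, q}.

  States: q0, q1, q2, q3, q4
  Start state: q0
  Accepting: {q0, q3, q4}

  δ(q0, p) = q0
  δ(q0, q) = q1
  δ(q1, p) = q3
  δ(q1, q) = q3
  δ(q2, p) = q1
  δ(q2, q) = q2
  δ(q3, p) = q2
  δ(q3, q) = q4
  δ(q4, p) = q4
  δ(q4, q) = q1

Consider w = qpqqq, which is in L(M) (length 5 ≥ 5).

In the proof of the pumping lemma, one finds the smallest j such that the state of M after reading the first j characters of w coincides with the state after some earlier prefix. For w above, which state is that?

State sequence: q0 -q-> q1 -p-> q3 -q-> q4 -q-> q1 -q-> q3
First repeat at step 4: q1 was already visited.

The earliest repeat is at step j = 4: M is in q1, which it already visited at step i = 1.
With |Q| = 5, pigeonhole forces a state repeat no later than step 5; the substring read between the first and second visits to that state can be pumped.

q1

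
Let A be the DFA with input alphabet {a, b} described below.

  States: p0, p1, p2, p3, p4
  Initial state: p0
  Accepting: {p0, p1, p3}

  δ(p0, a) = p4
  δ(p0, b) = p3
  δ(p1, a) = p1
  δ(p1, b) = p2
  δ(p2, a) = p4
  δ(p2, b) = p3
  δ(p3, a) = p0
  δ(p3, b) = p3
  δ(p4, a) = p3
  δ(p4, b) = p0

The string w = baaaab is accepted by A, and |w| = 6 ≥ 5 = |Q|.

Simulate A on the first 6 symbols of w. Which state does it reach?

State sequence: p0 -b-> p3 -a-> p0 -a-> p4 -a-> p3 -a-> p0 -b-> p3

After reading 6 characters, A is in state p3.
(This kind of state-tracing is the core of the pumping-lemma construction: with 5 states, pigeonhole forces a repeat within the first 5 steps.)

p3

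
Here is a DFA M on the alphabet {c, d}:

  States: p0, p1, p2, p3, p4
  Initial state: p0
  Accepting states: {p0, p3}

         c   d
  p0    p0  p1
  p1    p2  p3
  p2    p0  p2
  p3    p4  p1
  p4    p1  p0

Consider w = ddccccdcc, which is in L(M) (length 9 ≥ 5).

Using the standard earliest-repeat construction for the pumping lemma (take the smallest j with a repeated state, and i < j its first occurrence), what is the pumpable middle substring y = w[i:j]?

Run of M on w = d d c c c c d c c:
  step 0: p0  (start)
  step 1: p1  (read d: p0→p1)
  step 2: p3  (read d: p1→p3)
  step 3: p4  (read c: p3→p4)
  step 4: p1  (read c: p4→p1)   ← first repeat (p1 seen earlier)
  step 5: p2  (read c: p1→p2)
  step 6: p0  (read c: p2→p0)
  step 7: p1  (read d: p0→p1)
  step 8: p2  (read c: p1→p2)
  step 9: p0  (read c: p2→p0)

So i = 1, j = 4, giving x = w[0:1] = d, y = w[1:4] = dcc, z = w[4:9] = ccdcc.
Check: |xy| = 4 ≤ 5 and |y| = 3 ≥ 1. Reading y takes M from p1 back to p1, so every xyⁱz is accepted.
Since M has 5 states, any run of length ≥ 5 visits 5+1 states, so by pigeonhole some state repeats within the first 5 steps — that repeat gives the pumpable loop.

dcc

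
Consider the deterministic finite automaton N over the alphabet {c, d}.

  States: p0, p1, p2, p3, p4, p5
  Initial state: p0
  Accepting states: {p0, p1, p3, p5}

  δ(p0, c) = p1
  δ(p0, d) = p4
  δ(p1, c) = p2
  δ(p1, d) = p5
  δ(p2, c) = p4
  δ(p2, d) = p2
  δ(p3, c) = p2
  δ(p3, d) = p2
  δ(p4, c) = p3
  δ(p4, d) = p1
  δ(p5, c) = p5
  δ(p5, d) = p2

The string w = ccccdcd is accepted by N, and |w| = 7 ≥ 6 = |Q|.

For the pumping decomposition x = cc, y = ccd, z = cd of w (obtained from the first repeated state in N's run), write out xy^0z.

xy⁰z = xz = cc·cd = cccd.
Reading y = ccd takes N from p2 back to p2, so after x the machine is still in p2, and z then leads to the accepting state p1. Hence cccd ∈ L(N).

cccd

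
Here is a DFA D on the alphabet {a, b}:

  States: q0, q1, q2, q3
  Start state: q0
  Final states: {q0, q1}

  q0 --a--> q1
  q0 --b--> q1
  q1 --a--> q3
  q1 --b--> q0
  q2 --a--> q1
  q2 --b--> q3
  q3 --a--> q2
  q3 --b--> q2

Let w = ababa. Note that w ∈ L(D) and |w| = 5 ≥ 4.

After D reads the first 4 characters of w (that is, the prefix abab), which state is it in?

q0

State sequence: q0 -a-> q1 -b-> q0 -a-> q1 -b-> q0

After reading 4 characters, D is in state q0.
(This kind of state-tracing is the core of the pumping-lemma construction: with 4 states, pigeonhole forces a repeat within the first 4 steps.)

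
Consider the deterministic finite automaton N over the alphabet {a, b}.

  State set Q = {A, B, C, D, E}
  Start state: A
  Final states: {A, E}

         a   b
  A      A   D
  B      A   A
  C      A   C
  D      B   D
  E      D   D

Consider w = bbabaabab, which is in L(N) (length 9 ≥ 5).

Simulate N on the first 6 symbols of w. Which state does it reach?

State sequence: A -b-> D -b-> D -a-> B -b-> A -a-> A -a-> A

After reading 6 characters, N is in state A.

A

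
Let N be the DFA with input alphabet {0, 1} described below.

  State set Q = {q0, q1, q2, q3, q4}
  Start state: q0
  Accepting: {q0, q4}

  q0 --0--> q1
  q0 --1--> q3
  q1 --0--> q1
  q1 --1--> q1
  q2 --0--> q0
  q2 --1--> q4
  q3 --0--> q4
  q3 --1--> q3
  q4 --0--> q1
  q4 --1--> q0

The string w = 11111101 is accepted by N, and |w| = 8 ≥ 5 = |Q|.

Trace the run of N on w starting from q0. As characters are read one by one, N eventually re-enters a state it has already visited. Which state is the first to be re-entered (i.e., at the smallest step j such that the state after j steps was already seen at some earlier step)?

q3

Run of N on w = 1 1 1 1 1 1 0 1:
  step 0: q0  (start)
  step 1: q3  (read 1: q0→q3)
  step 2: q3  (read 1: q3→q3)   ← first repeat (q3 seen earlier)
  step 3: q3  (read 1: q3→q3)
  step 4: q3  (read 1: q3→q3)
  step 5: q3  (read 1: q3→q3)
  step 6: q3  (read 1: q3→q3)
  step 7: q4  (read 0: q3→q4)
  step 8: q0  (read 1: q4→q0)

The earliest repeat is at step j = 2: N is in q3, which it already visited at step i = 1.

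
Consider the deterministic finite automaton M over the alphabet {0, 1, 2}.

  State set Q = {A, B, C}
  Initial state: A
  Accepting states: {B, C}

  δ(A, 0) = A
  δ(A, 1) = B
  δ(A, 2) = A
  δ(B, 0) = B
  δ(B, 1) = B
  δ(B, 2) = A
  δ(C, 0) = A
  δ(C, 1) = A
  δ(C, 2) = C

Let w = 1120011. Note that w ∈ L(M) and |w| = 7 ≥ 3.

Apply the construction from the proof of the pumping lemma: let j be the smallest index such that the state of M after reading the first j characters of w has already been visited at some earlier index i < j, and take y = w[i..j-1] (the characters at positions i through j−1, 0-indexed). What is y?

1

State sequence: A -1-> B -1-> B -2-> A -0-> A -0-> A -1-> B -1-> B
First repeat at step 2: B was already visited.

So i = 1, j = 2, giving x = w[0:1] = 1, y = w[1:2] = 1, z = w[2:7] = 20011.
Check: |xy| = 2 ≤ 3 and |y| = 1 ≥ 1. Reading y takes M from B back to B, so every xyⁱz is accepted.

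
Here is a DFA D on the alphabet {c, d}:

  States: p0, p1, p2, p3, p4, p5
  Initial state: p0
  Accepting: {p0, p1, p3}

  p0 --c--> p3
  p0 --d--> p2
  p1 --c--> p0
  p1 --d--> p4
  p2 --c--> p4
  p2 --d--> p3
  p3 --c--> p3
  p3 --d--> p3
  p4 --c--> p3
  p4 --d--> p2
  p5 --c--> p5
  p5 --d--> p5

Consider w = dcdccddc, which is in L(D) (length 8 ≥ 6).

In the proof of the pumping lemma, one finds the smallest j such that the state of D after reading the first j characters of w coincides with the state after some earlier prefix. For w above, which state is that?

p2

State sequence: p0 -d-> p2 -c-> p4 -d-> p2 -c-> p4 -c-> p3 -d-> p3 -d-> p3 -c-> p3
First repeat at step 3: p2 was already visited.

The earliest repeat is at step j = 3: D is in p2, which it already visited at step i = 1.
With |Q| = 6, pigeonhole forces a state repeat no later than step 6; the substring read between the first and second visits to that state can be pumped.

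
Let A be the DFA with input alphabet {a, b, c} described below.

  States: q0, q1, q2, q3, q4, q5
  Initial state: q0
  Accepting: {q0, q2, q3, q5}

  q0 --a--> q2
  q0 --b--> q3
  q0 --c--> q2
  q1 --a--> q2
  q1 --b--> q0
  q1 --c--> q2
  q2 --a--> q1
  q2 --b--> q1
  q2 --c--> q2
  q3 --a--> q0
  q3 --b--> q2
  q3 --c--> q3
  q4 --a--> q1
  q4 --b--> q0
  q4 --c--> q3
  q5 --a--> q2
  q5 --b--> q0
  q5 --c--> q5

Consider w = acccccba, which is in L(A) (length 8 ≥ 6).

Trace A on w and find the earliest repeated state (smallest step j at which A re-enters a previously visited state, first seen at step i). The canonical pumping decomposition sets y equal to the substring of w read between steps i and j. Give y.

c

State sequence: q0 -a-> q2 -c-> q2 -c-> q2 -c-> q2 -c-> q2 -c-> q2 -b-> q1 -a-> q2
First repeat at step 2: q2 was already visited.

So i = 1, j = 2, giving x = w[0:1] = a, y = w[1:2] = c, z = w[2:8] = ccccba.
Check: |xy| = 2 ≤ 6 and |y| = 1 ≥ 1. Reading y takes A from q2 back to q2, so every xyⁱz is accepted.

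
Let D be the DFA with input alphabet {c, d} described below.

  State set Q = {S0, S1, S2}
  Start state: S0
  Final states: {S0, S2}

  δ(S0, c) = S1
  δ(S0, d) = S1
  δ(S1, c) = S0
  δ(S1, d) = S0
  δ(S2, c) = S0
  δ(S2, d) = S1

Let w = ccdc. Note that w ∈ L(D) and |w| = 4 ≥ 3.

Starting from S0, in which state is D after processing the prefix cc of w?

Run of D on the first 2 characters of w = c c:
  step 0: S0  (start)
  step 1: S1  (read c: S0→S1)
  step 2: S0  (read c: S1→S0)

After reading 2 characters, D is in state S0.

S0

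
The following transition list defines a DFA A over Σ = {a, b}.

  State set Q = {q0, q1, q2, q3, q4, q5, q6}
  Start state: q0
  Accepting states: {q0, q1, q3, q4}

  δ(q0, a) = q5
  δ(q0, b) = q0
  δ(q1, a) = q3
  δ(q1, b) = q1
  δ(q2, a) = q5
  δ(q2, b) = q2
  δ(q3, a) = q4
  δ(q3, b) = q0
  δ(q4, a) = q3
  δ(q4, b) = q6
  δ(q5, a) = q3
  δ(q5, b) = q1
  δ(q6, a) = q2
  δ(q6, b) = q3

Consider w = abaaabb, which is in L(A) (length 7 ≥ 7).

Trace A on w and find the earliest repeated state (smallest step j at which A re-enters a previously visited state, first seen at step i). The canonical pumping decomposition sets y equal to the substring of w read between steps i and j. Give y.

aa

State sequence: q0 -a-> q5 -b-> q1 -a-> q3 -a-> q4 -a-> q3 -b-> q0 -b-> q0
First repeat at step 5: q3 was already visited.

So i = 3, j = 5, giving x = w[0:3] = aba, y = w[3:5] = aa, z = w[5:7] = bb.
Check: |xy| = 5 ≤ 7 and |y| = 2 ≥ 1. Reading y takes A from q3 back to q3, so every xyⁱz is accepted.
Pumping length from the standard proof: p = 7 (the number of states). The repeated state found above gives |xy| = j ≤ 7 and |y| = j − i ≥ 1.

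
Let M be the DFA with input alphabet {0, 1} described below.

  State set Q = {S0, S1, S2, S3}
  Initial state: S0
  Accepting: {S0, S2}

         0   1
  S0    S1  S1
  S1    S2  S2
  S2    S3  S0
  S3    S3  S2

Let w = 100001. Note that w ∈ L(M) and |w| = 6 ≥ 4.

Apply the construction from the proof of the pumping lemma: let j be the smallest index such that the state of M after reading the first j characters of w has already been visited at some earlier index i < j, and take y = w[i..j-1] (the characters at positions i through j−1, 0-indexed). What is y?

0

Run of M on w = 1 0 0 0 0 1:
  step 0: S0  (start)
  step 1: S1  (read 1: S0→S1)
  step 2: S2  (read 0: S1→S2)
  step 3: S3  (read 0: S2→S3)
  step 4: S3  (read 0: S3→S3)   ← first repeat (S3 seen earlier)
  step 5: S3  (read 0: S3→S3)
  step 6: S2  (read 1: S3→S2)

So i = 3, j = 4, giving x = w[0:3] = 100, y = w[3:4] = 0, z = w[4:6] = 01.
Check: |xy| = 4 ≤ 4 and |y| = 1 ≥ 1. Reading y takes M from S3 back to S3, so every xyⁱz is accepted.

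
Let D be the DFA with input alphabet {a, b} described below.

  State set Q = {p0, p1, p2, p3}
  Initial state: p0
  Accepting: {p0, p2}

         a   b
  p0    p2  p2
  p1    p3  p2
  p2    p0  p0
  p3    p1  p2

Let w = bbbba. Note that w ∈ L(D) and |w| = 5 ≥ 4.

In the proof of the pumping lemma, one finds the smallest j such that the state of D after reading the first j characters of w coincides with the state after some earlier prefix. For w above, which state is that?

p0

Run of D on w = b b b b a:
  step 0: p0  (start)
  step 1: p2  (read b: p0→p2)
  step 2: p0  (read b: p2→p0)   ← first repeat (p0 seen earlier)
  step 3: p2  (read b: p0→p2)
  step 4: p0  (read b: p2→p0)
  step 5: p2  (read a: p0→p2)

The earliest repeat is at step j = 2: D is in p0, which it already visited at step i = 0.
Since D has 4 states, any run of length ≥ 4 visits 4+1 states, so by pigeonhole some state repeats within the first 4 steps — that repeat gives the pumpable loop.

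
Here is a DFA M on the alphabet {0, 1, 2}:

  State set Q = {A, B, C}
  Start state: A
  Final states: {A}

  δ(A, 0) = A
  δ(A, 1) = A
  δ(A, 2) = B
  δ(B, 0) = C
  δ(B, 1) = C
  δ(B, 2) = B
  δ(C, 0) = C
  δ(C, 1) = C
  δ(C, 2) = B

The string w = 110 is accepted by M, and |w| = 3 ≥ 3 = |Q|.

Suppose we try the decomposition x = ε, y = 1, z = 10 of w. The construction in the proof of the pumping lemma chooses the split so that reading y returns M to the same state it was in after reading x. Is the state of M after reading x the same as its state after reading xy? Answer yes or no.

yes

State sequence: A -1-> A

After x (step 0): A. After xy (step 1): A.
They match, so y = 1 drives M around a cycle from A back to itself; pumping y any number of times keeps M in A before reading z, and xyⁱz ∈ L(M) for every i ≥ 0.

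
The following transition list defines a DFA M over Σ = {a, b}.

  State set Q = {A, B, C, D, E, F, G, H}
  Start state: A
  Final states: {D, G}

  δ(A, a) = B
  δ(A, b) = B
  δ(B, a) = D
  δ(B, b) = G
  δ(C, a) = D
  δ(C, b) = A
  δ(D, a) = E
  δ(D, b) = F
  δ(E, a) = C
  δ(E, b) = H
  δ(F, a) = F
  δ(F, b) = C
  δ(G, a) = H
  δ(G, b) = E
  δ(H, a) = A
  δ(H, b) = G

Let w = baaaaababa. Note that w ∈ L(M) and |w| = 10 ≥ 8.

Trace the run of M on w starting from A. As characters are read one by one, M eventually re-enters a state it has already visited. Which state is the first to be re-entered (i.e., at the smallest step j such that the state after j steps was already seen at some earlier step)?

State sequence: A -b-> B -a-> D -a-> E -a-> C -a-> D -a-> E -b-> H -a-> A -b-> B -a-> D
First repeat at step 5: D was already visited.

The earliest repeat is at step j = 5: M is in D, which it already visited at step i = 2.

D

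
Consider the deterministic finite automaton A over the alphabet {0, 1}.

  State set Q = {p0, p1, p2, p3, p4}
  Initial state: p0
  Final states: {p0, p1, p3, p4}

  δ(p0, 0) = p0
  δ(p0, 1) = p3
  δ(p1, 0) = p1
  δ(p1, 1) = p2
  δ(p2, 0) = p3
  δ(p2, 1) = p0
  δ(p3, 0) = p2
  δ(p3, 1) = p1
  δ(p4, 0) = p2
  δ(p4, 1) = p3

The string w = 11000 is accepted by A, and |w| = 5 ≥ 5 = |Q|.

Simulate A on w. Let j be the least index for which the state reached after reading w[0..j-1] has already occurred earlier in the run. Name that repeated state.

Run of A on w = 1 1 0 0 0:
  step 0: p0  (start)
  step 1: p3  (read 1: p0→p3)
  step 2: p1  (read 1: p3→p1)
  step 3: p1  (read 0: p1→p1)   ← first repeat (p1 seen earlier)
  step 4: p1  (read 0: p1→p1)
  step 5: p1  (read 0: p1→p1)

The earliest repeat is at step j = 3: A is in p1, which it already visited at step i = 2.

p1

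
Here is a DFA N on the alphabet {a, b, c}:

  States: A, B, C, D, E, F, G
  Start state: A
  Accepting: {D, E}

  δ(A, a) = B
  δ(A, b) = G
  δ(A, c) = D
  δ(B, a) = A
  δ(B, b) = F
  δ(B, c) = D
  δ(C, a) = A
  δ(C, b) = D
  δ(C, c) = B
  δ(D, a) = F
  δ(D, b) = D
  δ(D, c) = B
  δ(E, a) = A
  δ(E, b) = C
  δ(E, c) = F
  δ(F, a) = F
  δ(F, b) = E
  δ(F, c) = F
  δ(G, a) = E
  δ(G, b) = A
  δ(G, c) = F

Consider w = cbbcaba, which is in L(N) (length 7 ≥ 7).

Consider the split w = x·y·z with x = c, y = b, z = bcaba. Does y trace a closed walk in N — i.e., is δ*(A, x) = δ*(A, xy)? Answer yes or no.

yes

State sequence: A -c-> D -b-> D

After x (step 1): D. After xy (step 2): D.
They match, so y = b drives N around a cycle from D back to itself; pumping y any number of times keeps N in D before reading z, and xyⁱz ∈ L(N) for every i ≥ 0.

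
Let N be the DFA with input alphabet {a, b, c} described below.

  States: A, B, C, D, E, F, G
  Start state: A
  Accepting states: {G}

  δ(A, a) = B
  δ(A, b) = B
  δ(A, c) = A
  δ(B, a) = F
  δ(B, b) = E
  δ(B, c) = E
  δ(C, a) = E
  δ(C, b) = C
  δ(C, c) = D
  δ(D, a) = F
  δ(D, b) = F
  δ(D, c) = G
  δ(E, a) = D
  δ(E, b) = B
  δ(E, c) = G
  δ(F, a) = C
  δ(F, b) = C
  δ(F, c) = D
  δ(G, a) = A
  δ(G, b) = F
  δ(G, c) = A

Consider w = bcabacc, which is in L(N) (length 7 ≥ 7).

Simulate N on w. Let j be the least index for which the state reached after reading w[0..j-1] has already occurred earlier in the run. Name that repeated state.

Run of N on w = b c a b a c c:
  step 0: A  (start)
  step 1: B  (read b: A→B)
  step 2: E  (read c: B→E)
  step 3: D  (read a: E→D)
  step 4: F  (read b: D→F)
  step 5: C  (read a: F→C)
  step 6: D  (read c: C→D)   ← first repeat (D seen earlier)
  step 7: G  (read c: D→G)

The earliest repeat is at step j = 6: N is in D, which it already visited at step i = 3.
Pumping length from the standard proof: p = 7 (the number of states). The repeated state found above gives |xy| = j ≤ 7 and |y| = j − i ≥ 1.

D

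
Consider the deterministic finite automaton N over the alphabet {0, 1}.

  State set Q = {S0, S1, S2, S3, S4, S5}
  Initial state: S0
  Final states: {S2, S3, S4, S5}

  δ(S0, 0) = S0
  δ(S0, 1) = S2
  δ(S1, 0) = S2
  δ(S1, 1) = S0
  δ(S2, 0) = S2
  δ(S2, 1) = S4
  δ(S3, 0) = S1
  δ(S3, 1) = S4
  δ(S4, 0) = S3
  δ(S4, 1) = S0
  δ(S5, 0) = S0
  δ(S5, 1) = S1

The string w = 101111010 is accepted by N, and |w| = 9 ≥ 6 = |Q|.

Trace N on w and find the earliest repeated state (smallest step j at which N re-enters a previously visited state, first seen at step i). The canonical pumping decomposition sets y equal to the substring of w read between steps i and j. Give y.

Run of N on w = 1 0 1 1 1 1 0 1 0:
  step 0: S0  (start)
  step 1: S2  (read 1: S0→S2)
  step 2: S2  (read 0: S2→S2)   ← first repeat (S2 seen earlier)
  step 3: S4  (read 1: S2→S4)
  step 4: S0  (read 1: S4→S0)
  step 5: S2  (read 1: S0→S2)
  step 6: S4  (read 1: S2→S4)
  step 7: S3  (read 0: S4→S3)
  step 8: S4  (read 1: S3→S4)
  step 9: S3  (read 0: S4→S3)

So i = 1, j = 2, giving x = w[0:1] = 1, y = w[1:2] = 0, z = w[2:9] = 1111010.
Check: |xy| = 2 ≤ 6 and |y| = 1 ≥ 1. Reading y takes N from S2 back to S2, so every xyⁱz is accepted.

0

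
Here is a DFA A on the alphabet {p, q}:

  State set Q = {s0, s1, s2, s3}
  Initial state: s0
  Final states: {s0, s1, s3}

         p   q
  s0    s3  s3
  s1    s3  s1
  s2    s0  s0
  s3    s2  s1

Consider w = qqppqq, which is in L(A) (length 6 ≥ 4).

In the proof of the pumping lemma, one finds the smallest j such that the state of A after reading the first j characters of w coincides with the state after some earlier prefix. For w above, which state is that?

State sequence: s0 -q-> s3 -q-> s1 -p-> s3 -p-> s2 -q-> s0 -q-> s3
First repeat at step 3: s3 was already visited.

The earliest repeat is at step j = 3: A is in s3, which it already visited at step i = 1.
Since A has 4 states, any run of length ≥ 4 visits 4+1 states, so by pigeonhole some state repeats within the first 4 steps — that repeat gives the pumpable loop.

s3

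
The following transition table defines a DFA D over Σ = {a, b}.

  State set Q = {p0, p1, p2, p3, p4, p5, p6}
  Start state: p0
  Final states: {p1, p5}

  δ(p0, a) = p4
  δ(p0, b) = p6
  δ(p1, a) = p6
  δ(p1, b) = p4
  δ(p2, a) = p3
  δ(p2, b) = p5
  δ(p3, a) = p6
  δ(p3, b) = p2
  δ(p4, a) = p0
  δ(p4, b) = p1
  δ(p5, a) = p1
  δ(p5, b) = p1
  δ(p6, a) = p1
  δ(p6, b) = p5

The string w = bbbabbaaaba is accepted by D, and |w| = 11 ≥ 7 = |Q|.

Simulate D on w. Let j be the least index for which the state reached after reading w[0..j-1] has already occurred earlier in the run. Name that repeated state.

State sequence: p0 -b-> p6 -b-> p5 -b-> p1 -a-> p6 -b-> p5 -b-> p1 -a-> p6 -a-> p1 -a-> p6 -b-> p5 -a-> p1
First repeat at step 4: p6 was already visited.

The earliest repeat is at step j = 4: D is in p6, which it already visited at step i = 1.

p6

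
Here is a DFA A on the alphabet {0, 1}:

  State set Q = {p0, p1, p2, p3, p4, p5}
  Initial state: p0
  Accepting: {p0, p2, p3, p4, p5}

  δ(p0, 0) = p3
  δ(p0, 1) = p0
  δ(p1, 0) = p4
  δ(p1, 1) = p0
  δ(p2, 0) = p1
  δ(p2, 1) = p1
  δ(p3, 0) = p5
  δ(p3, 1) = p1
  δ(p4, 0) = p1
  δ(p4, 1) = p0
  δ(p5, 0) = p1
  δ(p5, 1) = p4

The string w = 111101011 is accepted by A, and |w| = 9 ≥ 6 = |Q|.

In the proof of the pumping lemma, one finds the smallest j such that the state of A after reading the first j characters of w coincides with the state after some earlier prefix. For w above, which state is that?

p0

Run of A on w = 1 1 1 1 0 1 0 1 1:
  step 0: p0  (start)
  step 1: p0  (read 1: p0→p0)   ← first repeat (p0 seen earlier)
  step 2: p0  (read 1: p0→p0)
  step 3: p0  (read 1: p0→p0)
  step 4: p0  (read 1: p0→p0)
  step 5: p3  (read 0: p0→p3)
  step 6: p1  (read 1: p3→p1)
  step 7: p4  (read 0: p1→p4)
  step 8: p0  (read 1: p4→p0)
  step 9: p0  (read 1: p0→p0)

The earliest repeat is at step j = 1: A is in p0, which it already visited at step i = 0.
With |Q| = 6, pigeonhole forces a state repeat no later than step 6; the substring read between the first and second visits to that state can be pumped.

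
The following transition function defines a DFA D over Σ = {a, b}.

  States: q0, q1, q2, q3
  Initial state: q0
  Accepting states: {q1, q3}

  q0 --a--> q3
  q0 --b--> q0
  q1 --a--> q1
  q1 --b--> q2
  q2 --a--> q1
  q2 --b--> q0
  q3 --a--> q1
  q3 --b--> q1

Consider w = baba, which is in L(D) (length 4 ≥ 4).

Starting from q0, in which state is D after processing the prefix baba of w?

q1

Run of D on the first 4 characters of w = b a b a:
  step 0: q0  (start)
  step 1: q0  (read b: q0→q0)
  step 2: q3  (read a: q0→q3)
  step 3: q1  (read b: q3→q1)
  step 4: q1  (read a: q1→q1)

After reading 4 characters, D is in state q1.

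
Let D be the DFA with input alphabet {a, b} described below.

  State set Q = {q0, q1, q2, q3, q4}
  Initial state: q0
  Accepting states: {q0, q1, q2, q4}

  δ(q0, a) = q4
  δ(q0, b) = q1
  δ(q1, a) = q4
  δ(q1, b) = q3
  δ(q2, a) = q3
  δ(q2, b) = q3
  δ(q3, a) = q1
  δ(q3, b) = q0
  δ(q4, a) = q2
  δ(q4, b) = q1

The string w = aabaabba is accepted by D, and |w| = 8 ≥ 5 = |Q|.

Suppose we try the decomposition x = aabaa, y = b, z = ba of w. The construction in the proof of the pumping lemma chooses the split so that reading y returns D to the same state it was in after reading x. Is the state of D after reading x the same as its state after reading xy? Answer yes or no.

State sequence: q0 -a-> q4 -a-> q2 -b-> q3 -a-> q1 -a-> q4 -b-> q1

After x (step 5): q4. After xy (step 6): q1.
They differ (q4 ≠ q1), so y is not a cycle from the state after x; this split is not the one the pumping-lemma construction produces, and pumping y need not keep the string in L(D).

no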